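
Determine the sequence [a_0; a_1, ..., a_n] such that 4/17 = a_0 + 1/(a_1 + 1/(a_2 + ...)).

Run the Euclidean algorithm on 4 and 17; the successive quotients are the partial quotients a_0, a_1, ... (each step inverts the fractional part left over by the previous one):
  4 = 0*17 + 4, so a_0 = 0.
  17 = 4*4 + 1, so a_1 = 4.
  4 = 4*1 + 0, so a_2 = 4.
The remainder reaches 0 after 3 divisions, so the expansion has 3 partial quotients, read off in order.

[0; 4, 4]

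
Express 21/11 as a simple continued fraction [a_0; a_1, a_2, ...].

Run the Euclidean algorithm on 21 and 11; the successive quotients are the partial quotients a_0, a_1, ... (each step inverts the fractional part left over by the previous one):
  21 = 1*11 + 10, so a_0 = 1.
  11 = 1*10 + 1, so a_1 = 1.
  10 = 10*1 + 0, so a_2 = 10.
The remainder reaches 0 after 3 divisions, so the expansion has 3 partial quotients, read off in order.

[1; 1, 10]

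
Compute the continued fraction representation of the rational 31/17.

[1; 1, 4, 1, 2]

Run the Euclidean algorithm on 31 and 17; the successive quotients are the partial quotients a_0, a_1, ... (each step inverts the fractional part left over by the previous one):
  31 = 1*17 + 14, so a_0 = 1.
  17 = 1*14 + 3, so a_1 = 1.
  14 = 4*3 + 2, so a_2 = 4.
  3 = 1*2 + 1, so a_3 = 1.
  2 = 2*1 + 0, so a_4 = 2.
The remainder reaches 0 after 5 divisions, so the expansion has 5 partial quotients, read off in order.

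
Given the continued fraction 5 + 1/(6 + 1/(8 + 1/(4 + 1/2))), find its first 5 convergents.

5/1, 31/6, 253/49, 1043/202, 2339/453

Using the convergent recurrence p_i = a_i*p_{i-1} + p_{i-2}, q_i = a_i*q_{i-1} + q_{i-2} with p_{-2}=0, p_{-1}=1, q_{-2}=1, q_{-1}=0:
  i=0: a_0=5, p_0 = 5*1 + 0 = 5, q_0 = 5*0 + 1 = 1.
  i=1: a_1=6, p_1 = 6*5 + 1 = 31, q_1 = 6*1 + 0 = 6.
  i=2: a_2=8, p_2 = 8*31 + 5 = 253, q_2 = 8*6 + 1 = 49.
  i=3: a_3=4, p_3 = 4*253 + 31 = 1043, q_3 = 4*49 + 6 = 202.
  i=4: a_4=2, p_4 = 2*1043 + 253 = 2339, q_4 = 2*202 + 49 = 453.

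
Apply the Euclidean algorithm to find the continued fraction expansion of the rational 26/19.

[1; 2, 1, 2, 2]

Run the Euclidean algorithm on 26 and 19; the successive quotients are the partial quotients a_0, a_1, ... (each step inverts the fractional part left over by the previous one):
  26 = 1*19 + 7, so a_0 = 1.
  19 = 2*7 + 5, so a_1 = 2.
  7 = 1*5 + 2, so a_2 = 1.
  5 = 2*2 + 1, so a_3 = 2.
  2 = 2*1 + 0, so a_4 = 2.
The remainder reaches 0 after 5 divisions, so the expansion has 5 partial quotients, read off in order.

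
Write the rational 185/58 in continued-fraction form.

[3; 5, 3, 1, 2]

Run the Euclidean algorithm on 185 and 58; the successive quotients are the partial quotients a_0, a_1, ... (each step inverts the fractional part left over by the previous one):
  185 = 3*58 + 11, so a_0 = 3.
  58 = 5*11 + 3, so a_1 = 5.
  11 = 3*3 + 2, so a_2 = 3.
  3 = 1*2 + 1, so a_3 = 1.
  2 = 2*1 + 0, so a_4 = 2.
The remainder reaches 0 after 5 divisions, so the expansion has 5 partial quotients, read off in order.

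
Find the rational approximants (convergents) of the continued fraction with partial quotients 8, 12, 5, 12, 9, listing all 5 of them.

8/1, 97/12, 493/61, 6013/744, 54610/6757

Using the convergent recurrence p_i = a_i*p_{i-1} + p_{i-2}, q_i = a_i*q_{i-1} + q_{i-2} with p_{-2}=0, p_{-1}=1, q_{-2}=1, q_{-1}=0:
  i=0: a_0=8, p_0 = 8*1 + 0 = 8, q_0 = 8*0 + 1 = 1.
  i=1: a_1=12, p_1 = 12*8 + 1 = 97, q_1 = 12*1 + 0 = 12.
  i=2: a_2=5, p_2 = 5*97 + 8 = 493, q_2 = 5*12 + 1 = 61.
  i=3: a_3=12, p_3 = 12*493 + 97 = 6013, q_3 = 12*61 + 12 = 744.
  i=4: a_4=9, p_4 = 9*6013 + 493 = 54610, q_4 = 9*744 + 61 = 6757.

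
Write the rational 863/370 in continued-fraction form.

[2; 3, 123]

Run the Euclidean algorithm on 863 and 370; the successive quotients are the partial quotients a_0, a_1, ... (each step inverts the fractional part left over by the previous one):
  863 = 2*370 + 123, so a_0 = 2.
  370 = 3*123 + 1, so a_1 = 3.
  123 = 123*1 + 0, so a_2 = 123.
The remainder reaches 0 after 3 divisions, so the expansion has 3 partial quotients, read off in order.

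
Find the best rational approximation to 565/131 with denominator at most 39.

Expand x = 565/131 as a continued fraction with the Euclidean algorithm:
  565 = 4*131 + 41, so a_0 = 4.
  131 = 3*41 + 8, so a_1 = 3.
  41 = 5*8 + 1, so a_2 = 5.
  8 = 8*1 + 0, so a_3 = 8.
so x = [4; 3, 5, 8].
Convergents (p_i = a_i*p_{i-1} + p_{i-2}, q_i = a_i*q_{i-1} + q_{i-2} with p_{-2}=0, p_{-1}=1, q_{-2}=1, q_{-1}=0), until the denominator exceeds 39:
  i=0: a_0=4, p_0 = 4*1 + 0 = 4, q_0 = 4*0 + 1 = 1.
  i=1: a_1=3, p_1 = 3*4 + 1 = 13, q_1 = 3*1 + 0 = 3.
  i=2: a_2=5, p_2 = 5*13 + 4 = 69, q_2 = 5*3 + 1 = 16.
  i=3: a_3=8, p_3 = 8*69 + 13 = 565, q_3 = 8*16 + 3 = 131.
q_3 = 131 > 39, so the last convergent with denominator <= 39 is p_2/q_2 = 69/16.
The closest fraction with denominator <= 39 is either p_2/q_2 or the intermediate fraction (k*p_2 + p_1)/(k*q_2 + q_1) with the largest k >= 1 whose denominator stays <= 39; these approach x as k grows, and every other convergent or intermediate fraction in range is farther away.
Largest k: floor((39 - q_1)/q_2) = floor((39 - 3)/16) = 2.
That gives (2*69 + 13)/(2*16 + 3) = 151/35.
Compare the errors: |x - 69/16| = |565*16 - 69*131|/(131*16) = 1/2096, and |x - 151/35| = |565*35 - 151*131|/(131*35) = 6/4585.
Cross-multiplying, 1*4585 = 4585 < 12576 = 6*2096, so 1/2096 is smaller: the convergent 69/16 is closer to x than 151/35.

69/16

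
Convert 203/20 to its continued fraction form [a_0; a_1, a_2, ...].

[10; 6, 1, 2]

Run the Euclidean algorithm on 203 and 20; the successive quotients are the partial quotients a_0, a_1, ... (each step inverts the fractional part left over by the previous one):
  203 = 10*20 + 3, so a_0 = 10.
  20 = 6*3 + 2, so a_1 = 6.
  3 = 1*2 + 1, so a_2 = 1.
  2 = 2*1 + 0, so a_3 = 2.
The remainder reaches 0 after 4 divisions, so the expansion has 4 partial quotients, read off in order.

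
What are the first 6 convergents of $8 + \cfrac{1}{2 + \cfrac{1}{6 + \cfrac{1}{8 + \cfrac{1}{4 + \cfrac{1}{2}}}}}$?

8/1, 17/2, 110/13, 897/106, 3698/437, 8293/980

Using the convergent recurrence p_i = a_i*p_{i-1} + p_{i-2}, q_i = a_i*q_{i-1} + q_{i-2} with p_{-2}=0, p_{-1}=1, q_{-2}=1, q_{-1}=0:
  i=0: a_0=8, p_0 = 8*1 + 0 = 8, q_0 = 8*0 + 1 = 1.
  i=1: a_1=2, p_1 = 2*8 + 1 = 17, q_1 = 2*1 + 0 = 2.
  i=2: a_2=6, p_2 = 6*17 + 8 = 110, q_2 = 6*2 + 1 = 13.
  i=3: a_3=8, p_3 = 8*110 + 17 = 897, q_3 = 8*13 + 2 = 106.
  i=4: a_4=4, p_4 = 4*897 + 110 = 3698, q_4 = 4*106 + 13 = 437.
  i=5: a_5=2, p_5 = 2*3698 + 897 = 8293, q_5 = 2*437 + 106 = 980.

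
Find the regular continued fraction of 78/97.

[0; 1, 4, 9, 2]

Run the Euclidean algorithm on 78 and 97; the successive quotients are the partial quotients a_0, a_1, ... (each step inverts the fractional part left over by the previous one):
  78 = 0*97 + 78, so a_0 = 0.
  97 = 1*78 + 19, so a_1 = 1.
  78 = 4*19 + 2, so a_2 = 4.
  19 = 9*2 + 1, so a_3 = 9.
  2 = 2*1 + 0, so a_4 = 2.
The remainder reaches 0 after 5 divisions, so the expansion has 5 partial quotients, read off in order.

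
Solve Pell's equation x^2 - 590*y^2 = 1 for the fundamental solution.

First expand sqrt(590) as a continued fraction. With x_i = (sqrt(590) + m_i)/d_i and (m_0, d_0) = (0, 1): a_0 = floor(sqrt(590)) = 24, since 24^2 = 576 <= 590 < 625 = 25^2.
Iterate m_{i+1} = d_i*a_i - m_i, d_{i+1} = (590 - m_{i+1}^2)/d_i, a_{i+1} = floor((a_0 + m_{i+1})/d_{i+1}):
  m_1 = 1*24 - 0 = 24, d_1 = (590 - 24^2)/1 = 14/1 = 14, a_1 = floor((24 + 24)/14) = 3.
  m_2 = 14*3 - 24 = 18, d_2 = (590 - 18^2)/14 = 266/14 = 19, a_2 = floor((24 + 18)/19) = 2.
  m_3 = 19*2 - 18 = 20, d_3 = (590 - 20^2)/19 = 190/19 = 10, a_3 = floor((24 + 20)/10) = 4.
  m_4 = 10*4 - 20 = 20, d_4 = (590 - 20^2)/10 = 190/10 = 19, a_4 = floor((24 + 20)/19) = 2.
  m_5 = 19*2 - 20 = 18, d_5 = (590 - 18^2)/19 = 266/19 = 14, a_5 = floor((24 + 18)/14) = 3.
  m_6 = 14*3 - 18 = 24, d_6 = (590 - 24^2)/14 = 14/14 = 1, a_6 = floor((24 + 24)/1) = 48.
  m_7 = 1*48 - 24 = 24, d_7 = (590 - 24^2)/1 = 14/1 = 14: (m_7, d_7) = (m_1, d_1) = (24, 14), so from here the quotients repeat a_1, ..., a_6; the period length is 6.
So sqrt(590) = [24; (3, 2, 4, 2, 3, 48)] with period length k = 6.
k is even, so the fundamental solution of x^2 - 590y^2 = 1 is (p_{k-1}, q_{k-1}) = (p_5, q_5); compute convergents through index 5.
Convergents (p_i = a_i*p_{i-1} + p_{i-2}, q_i = a_i*q_{i-1} + q_{i-2} with p_{-2}=0, p_{-1}=1, q_{-2}=1, q_{-1}=0):
  i=0: a_0=24, p_0 = 24*1 + 0 = 24, q_0 = 24*0 + 1 = 1.
  i=1: a_1=3, p_1 = 3*24 + 1 = 73, q_1 = 3*1 + 0 = 3.
  i=2: a_2=2, p_2 = 2*73 + 24 = 170, q_2 = 2*3 + 1 = 7.
  i=3: a_3=4, p_3 = 4*170 + 73 = 753, q_3 = 4*7 + 3 = 31.
  i=4: a_4=2, p_4 = 2*753 + 170 = 1676, q_4 = 2*31 + 7 = 69.
  i=5: a_5=3, p_5 = 3*1676 + 753 = 5781, q_5 = 3*69 + 31 = 238.
Check: 5781^2 - 590*238^2 = 33419961 - 33419960 = 1, so (x, y) = (5781, 238) solves the equation, and by the theorem it is the least positive solution.

(x, y) = (5781, 238)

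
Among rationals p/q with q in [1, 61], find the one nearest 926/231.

Expand x = 926/231 as a continued fraction with the Euclidean algorithm:
  926 = 4*231 + 2, so a_0 = 4.
  231 = 115*2 + 1, so a_1 = 115.
  2 = 2*1 + 0, so a_2 = 2.
so x = [4; 115, 2].
Convergents (p_i = a_i*p_{i-1} + p_{i-2}, q_i = a_i*q_{i-1} + q_{i-2} with p_{-2}=0, p_{-1}=1, q_{-2}=1, q_{-1}=0), until the denominator exceeds 61:
  i=0: a_0=4, p_0 = 4*1 + 0 = 4, q_0 = 4*0 + 1 = 1.
  i=1: a_1=115, p_1 = 115*4 + 1 = 461, q_1 = 115*1 + 0 = 115.
q_1 = 115 > 61, so the last convergent with denominator <= 61 is p_0/q_0 = 4/1.
The closest fraction with denominator <= 61 is either p_0/q_0 or the intermediate fraction (k*p_0 + p_{-1})/(k*q_0 + q_{-1}) with the largest k >= 1 whose denominator stays <= 61; these approach x as k grows, and every other convergent or intermediate fraction in range is farther away.
Largest k: floor((61 - q_{-1})/q_0) = floor((61 - 0)/1) = 61 (using the seeds p_{-1} = 1, q_{-1} = 0).
That gives (61*4 + 1)/(61*1 + 0) = 245/61.
Compare the errors: |x - 4/1| = |926*1 - 4*231|/(231*1) = 2/231, and |x - 245/61| = |926*61 - 245*231|/(231*61) = 109/14091.
Cross-multiplying, 109*231 = 25179 < 28182 = 2*14091, so 109/14091 is smaller: the intermediate fraction 245/61 is closer to x than 4/1.

245/61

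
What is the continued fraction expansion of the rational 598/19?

Run the Euclidean algorithm on 598 and 19; the successive quotients are the partial quotients a_0, a_1, ... (each step inverts the fractional part left over by the previous one):
  598 = 31*19 + 9, so a_0 = 31.
  19 = 2*9 + 1, so a_1 = 2.
  9 = 9*1 + 0, so a_2 = 9.
The remainder reaches 0 after 3 divisions, so the expansion has 3 partial quotients, read off in order.

[31; 2, 9]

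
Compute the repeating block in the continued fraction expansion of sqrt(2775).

Write x_i = (sqrt(2775) + m_i)/d_i with (m_0, d_0) = (0, 1). a_0 = floor(sqrt(2775)) = 52, since 52^2 = 2704 <= 2775 < 2809 = 53^2.
Iterate m_{i+1} = d_i*a_i - m_i, d_{i+1} = (2775 - m_{i+1}^2)/d_i, a_{i+1} = floor((a_0 + m_{i+1})/d_{i+1}):
  m_1 = 1*52 - 0 = 52, d_1 = (2775 - 52^2)/1 = 71/1 = 71, a_1 = floor((52 + 52)/71) = 1.
  m_2 = 71*1 - 52 = 19, d_2 = (2775 - 19^2)/71 = 2414/71 = 34, a_2 = floor((52 + 19)/34) = 2.
  m_3 = 34*2 - 19 = 49, d_3 = (2775 - 49^2)/34 = 374/34 = 11, a_3 = floor((52 + 49)/11) = 9.
  m_4 = 11*9 - 49 = 50, d_4 = (2775 - 50^2)/11 = 275/11 = 25, a_4 = floor((52 + 50)/25) = 4.
  m_5 = 25*4 - 50 = 50, d_5 = (2775 - 50^2)/25 = 275/25 = 11, a_5 = floor((52 + 50)/11) = 9.
  m_6 = 11*9 - 50 = 49, d_6 = (2775 - 49^2)/11 = 374/11 = 34, a_6 = floor((52 + 49)/34) = 2.
  m_7 = 34*2 - 49 = 19, d_7 = (2775 - 19^2)/34 = 2414/34 = 71, a_7 = floor((52 + 19)/71) = 1.
  m_8 = 71*1 - 19 = 52, d_8 = (2775 - 52^2)/71 = 71/71 = 1, a_8 = floor((52 + 52)/1) = 104.
  m_9 = 1*104 - 52 = 52, d_9 = (2775 - 52^2)/1 = 71/1 = 71: (m_9, d_9) = (m_1, d_1) = (52, 71), so from here the quotients repeat a_1, ..., a_8; the period length is 8.
Hence the expansion of sqrt(2775) is a_0 = 52 followed by the repeating block 1, 2, 9, 4, 9, 2, 1, 104 (period 8).

[52; (1, 2, 9, 4, 9, 2, 1, 104)]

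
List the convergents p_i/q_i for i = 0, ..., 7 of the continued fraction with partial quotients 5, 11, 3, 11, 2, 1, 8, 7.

Using the convergent recurrence p_i = a_i*p_{i-1} + p_{i-2}, q_i = a_i*q_{i-1} + q_{i-2} with p_{-2}=0, p_{-1}=1, q_{-2}=1, q_{-1}=0:
  i=0: a_0=5, p_0 = 5*1 + 0 = 5, q_0 = 5*0 + 1 = 1.
  i=1: a_1=11, p_1 = 11*5 + 1 = 56, q_1 = 11*1 + 0 = 11.
  i=2: a_2=3, p_2 = 3*56 + 5 = 173, q_2 = 3*11 + 1 = 34.
  i=3: a_3=11, p_3 = 11*173 + 56 = 1959, q_3 = 11*34 + 11 = 385.
  i=4: a_4=2, p_4 = 2*1959 + 173 = 4091, q_4 = 2*385 + 34 = 804.
  i=5: a_5=1, p_5 = 1*4091 + 1959 = 6050, q_5 = 1*804 + 385 = 1189.
  i=6: a_6=8, p_6 = 8*6050 + 4091 = 52491, q_6 = 8*1189 + 804 = 10316.
  i=7: a_7=7, p_7 = 7*52491 + 6050 = 373487, q_7 = 7*10316 + 1189 = 73401.

5/1, 56/11, 173/34, 1959/385, 4091/804, 6050/1189, 52491/10316, 373487/73401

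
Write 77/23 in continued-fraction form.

[3; 2, 1, 7]

Run the Euclidean algorithm on 77 and 23; the successive quotients are the partial quotients a_0, a_1, ... (each step inverts the fractional part left over by the previous one):
  77 = 3*23 + 8, so a_0 = 3.
  23 = 2*8 + 7, so a_1 = 2.
  8 = 1*7 + 1, so a_2 = 1.
  7 = 7*1 + 0, so a_3 = 7.
The remainder reaches 0 after 4 divisions, so the expansion has 4 partial quotients, read off in order.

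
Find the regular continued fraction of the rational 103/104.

[0; 1, 103]

Run the Euclidean algorithm on 103 and 104; the successive quotients are the partial quotients a_0, a_1, ... (each step inverts the fractional part left over by the previous one):
  103 = 0*104 + 103, so a_0 = 0.
  104 = 1*103 + 1, so a_1 = 1.
  103 = 103*1 + 0, so a_2 = 103.
The remainder reaches 0 after 3 divisions, so the expansion has 3 partial quotients, read off in order.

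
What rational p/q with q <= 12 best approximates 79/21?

15/4

Expand x = 79/21 as a continued fraction with the Euclidean algorithm:
  79 = 3*21 + 16, so a_0 = 3.
  21 = 1*16 + 5, so a_1 = 1.
  16 = 3*5 + 1, so a_2 = 3.
  5 = 5*1 + 0, so a_3 = 5.
so x = [3; 1, 3, 5].
Convergents (p_i = a_i*p_{i-1} + p_{i-2}, q_i = a_i*q_{i-1} + q_{i-2} with p_{-2}=0, p_{-1}=1, q_{-2}=1, q_{-1}=0), until the denominator exceeds 12:
  i=0: a_0=3, p_0 = 3*1 + 0 = 3, q_0 = 3*0 + 1 = 1.
  i=1: a_1=1, p_1 = 1*3 + 1 = 4, q_1 = 1*1 + 0 = 1.
  i=2: a_2=3, p_2 = 3*4 + 3 = 15, q_2 = 3*1 + 1 = 4.
  i=3: a_3=5, p_3 = 5*15 + 4 = 79, q_3 = 5*4 + 1 = 21.
q_3 = 21 > 12, so the last convergent with denominator <= 12 is p_2/q_2 = 15/4.
The closest fraction with denominator <= 12 is either p_2/q_2 or the intermediate fraction (k*p_2 + p_1)/(k*q_2 + q_1) with the largest k >= 1 whose denominator stays <= 12; these approach x as k grows, and every other convergent or intermediate fraction in range is farther away.
Largest k: floor((12 - q_1)/q_2) = floor((12 - 1)/4) = 2.
That gives (2*15 + 4)/(2*4 + 1) = 34/9.
Compare the errors: |x - 15/4| = |79*4 - 15*21|/(21*4) = 1/84, and |x - 34/9| = |79*9 - 34*21|/(21*9) = 3/189.
Cross-multiplying, 1*189 = 189 < 252 = 3*84, so 1/84 is smaller: the convergent 15/4 is closer to x than 34/9.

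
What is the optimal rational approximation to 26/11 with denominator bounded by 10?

Expand x = 26/11 as a continued fraction with the Euclidean algorithm:
  26 = 2*11 + 4, so a_0 = 2.
  11 = 2*4 + 3, so a_1 = 2.
  4 = 1*3 + 1, so a_2 = 1.
  3 = 3*1 + 0, so a_3 = 3.
so x = [2; 2, 1, 3].
Convergents (p_i = a_i*p_{i-1} + p_{i-2}, q_i = a_i*q_{i-1} + q_{i-2} with p_{-2}=0, p_{-1}=1, q_{-2}=1, q_{-1}=0), until the denominator exceeds 10:
  i=0: a_0=2, p_0 = 2*1 + 0 = 2, q_0 = 2*0 + 1 = 1.
  i=1: a_1=2, p_1 = 2*2 + 1 = 5, q_1 = 2*1 + 0 = 2.
  i=2: a_2=1, p_2 = 1*5 + 2 = 7, q_2 = 1*2 + 1 = 3.
  i=3: a_3=3, p_3 = 3*7 + 5 = 26, q_3 = 3*3 + 2 = 11.
q_3 = 11 > 10, so the last convergent with denominator <= 10 is p_2/q_2 = 7/3.
The closest fraction with denominator <= 10 is either p_2/q_2 or the intermediate fraction (k*p_2 + p_1)/(k*q_2 + q_1) with the largest k >= 1 whose denominator stays <= 10; these approach x as k grows, and every other convergent or intermediate fraction in range is farther away.
Largest k: floor((10 - q_1)/q_2) = floor((10 - 2)/3) = 2.
That gives (2*7 + 5)/(2*3 + 2) = 19/8.
Compare the errors: |x - 7/3| = |26*3 - 7*11|/(11*3) = 1/33, and |x - 19/8| = |26*8 - 19*11|/(11*8) = 1/88.
Cross-multiplying, 1*33 = 33 < 88 = 1*88, so 1/88 is smaller: the intermediate fraction 19/8 is closer to x than 7/3.

19/8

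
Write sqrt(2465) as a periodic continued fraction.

[49; (1, 1, 1, 5, 1, 1, 5, 1, 1, 1, 98)]

Write x_i = (sqrt(2465) + m_i)/d_i with (m_0, d_0) = (0, 1). a_0 = floor(sqrt(2465)) = 49, since 49^2 = 2401 <= 2465 < 2500 = 50^2.
Iterate m_{i+1} = d_i*a_i - m_i, d_{i+1} = (2465 - m_{i+1}^2)/d_i, a_{i+1} = floor((a_0 + m_{i+1})/d_{i+1}):
  m_1 = 1*49 - 0 = 49, d_1 = (2465 - 49^2)/1 = 64/1 = 64, a_1 = floor((49 + 49)/64) = 1.
  m_2 = 64*1 - 49 = 15, d_2 = (2465 - 15^2)/64 = 2240/64 = 35, a_2 = floor((49 + 15)/35) = 1.
  m_3 = 35*1 - 15 = 20, d_3 = (2465 - 20^2)/35 = 2065/35 = 59, a_3 = floor((49 + 20)/59) = 1.
  m_4 = 59*1 - 20 = 39, d_4 = (2465 - 39^2)/59 = 944/59 = 16, a_4 = floor((49 + 39)/16) = 5.
  m_5 = 16*5 - 39 = 41, d_5 = (2465 - 41^2)/16 = 784/16 = 49, a_5 = floor((49 + 41)/49) = 1.
  m_6 = 49*1 - 41 = 8, d_6 = (2465 - 8^2)/49 = 2401/49 = 49, a_6 = floor((49 + 8)/49) = 1.
  m_7 = 49*1 - 8 = 41, d_7 = (2465 - 41^2)/49 = 784/49 = 16, a_7 = floor((49 + 41)/16) = 5.
  m_8 = 16*5 - 41 = 39, d_8 = (2465 - 39^2)/16 = 944/16 = 59, a_8 = floor((49 + 39)/59) = 1.
  m_9 = 59*1 - 39 = 20, d_9 = (2465 - 20^2)/59 = 2065/59 = 35, a_9 = floor((49 + 20)/35) = 1.
  m_10 = 35*1 - 20 = 15, d_10 = (2465 - 15^2)/35 = 2240/35 = 64, a_10 = floor((49 + 15)/64) = 1.
  m_11 = 64*1 - 15 = 49, d_11 = (2465 - 49^2)/64 = 64/64 = 1, a_11 = floor((49 + 49)/1) = 98.
  m_12 = 1*98 - 49 = 49, d_12 = (2465 - 49^2)/1 = 64/1 = 64: (m_12, d_12) = (m_1, d_1) = (49, 64), so from here the quotients repeat a_1, ..., a_11; the period length is 11.
Hence the expansion of sqrt(2465) is a_0 = 49 followed by the repeating block 1, 1, 1, 5, 1, 1, 5, 1, 1, 1, 98 (period 11).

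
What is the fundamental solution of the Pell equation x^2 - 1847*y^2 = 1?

First expand sqrt(1847) as a continued fraction. With x_i = (sqrt(1847) + m_i)/d_i and (m_0, d_0) = (0, 1): a_0 = floor(sqrt(1847)) = 42, since 42^2 = 1764 <= 1847 < 1849 = 43^2.
Iterate m_{i+1} = d_i*a_i - m_i, d_{i+1} = (1847 - m_{i+1}^2)/d_i, a_{i+1} = floor((a_0 + m_{i+1})/d_{i+1}):
  m_1 = 1*42 - 0 = 42, d_1 = (1847 - 42^2)/1 = 83/1 = 83, a_1 = floor((42 + 42)/83) = 1.
  m_2 = 83*1 - 42 = 41, d_2 = (1847 - 41^2)/83 = 166/83 = 2, a_2 = floor((42 + 41)/2) = 41.
  m_3 = 2*41 - 41 = 41, d_3 = (1847 - 41^2)/2 = 166/2 = 83, a_3 = floor((42 + 41)/83) = 1.
  m_4 = 83*1 - 41 = 42, d_4 = (1847 - 42^2)/83 = 83/83 = 1, a_4 = floor((42 + 42)/1) = 84.
  m_5 = 1*84 - 42 = 42, d_5 = (1847 - 42^2)/1 = 83/1 = 83: (m_5, d_5) = (m_1, d_1) = (42, 83), so from here the quotients repeat a_1, ..., a_4; the period length is 4.
So sqrt(1847) = [42; (1, 41, 1, 84)] with period length k = 4.
k is even, so the fundamental solution of x^2 - 1847y^2 = 1 is (p_{k-1}, q_{k-1}) = (p_3, q_3); compute convergents through index 3.
Convergents (p_i = a_i*p_{i-1} + p_{i-2}, q_i = a_i*q_{i-1} + q_{i-2} with p_{-2}=0, p_{-1}=1, q_{-2}=1, q_{-1}=0):
  i=0: a_0=42, p_0 = 42*1 + 0 = 42, q_0 = 42*0 + 1 = 1.
  i=1: a_1=1, p_1 = 1*42 + 1 = 43, q_1 = 1*1 + 0 = 1.
  i=2: a_2=41, p_2 = 41*43 + 42 = 1805, q_2 = 41*1 + 1 = 42.
  i=3: a_3=1, p_3 = 1*1805 + 43 = 1848, q_3 = 1*42 + 1 = 43.
Check: 1848^2 - 1847*43^2 = 3415104 - 3415103 = 1, so (x, y) = (1848, 43) solves the equation, and by the theorem it is the least positive solution.

(x, y) = (1848, 43)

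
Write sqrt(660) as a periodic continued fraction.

[25; (1, 2, 4, 2, 1, 50)]

Write x_i = (sqrt(660) + m_i)/d_i with (m_0, d_0) = (0, 1). a_0 = floor(sqrt(660)) = 25, since 25^2 = 625 <= 660 < 676 = 26^2.
Iterate m_{i+1} = d_i*a_i - m_i, d_{i+1} = (660 - m_{i+1}^2)/d_i, a_{i+1} = floor((a_0 + m_{i+1})/d_{i+1}):
  m_1 = 1*25 - 0 = 25, d_1 = (660 - 25^2)/1 = 35/1 = 35, a_1 = floor((25 + 25)/35) = 1.
  m_2 = 35*1 - 25 = 10, d_2 = (660 - 10^2)/35 = 560/35 = 16, a_2 = floor((25 + 10)/16) = 2.
  m_3 = 16*2 - 10 = 22, d_3 = (660 - 22^2)/16 = 176/16 = 11, a_3 = floor((25 + 22)/11) = 4.
  m_4 = 11*4 - 22 = 22, d_4 = (660 - 22^2)/11 = 176/11 = 16, a_4 = floor((25 + 22)/16) = 2.
  m_5 = 16*2 - 22 = 10, d_5 = (660 - 10^2)/16 = 560/16 = 35, a_5 = floor((25 + 10)/35) = 1.
  m_6 = 35*1 - 10 = 25, d_6 = (660 - 25^2)/35 = 35/35 = 1, a_6 = floor((25 + 25)/1) = 50.
  m_7 = 1*50 - 25 = 25, d_7 = (660 - 25^2)/1 = 35/1 = 35: (m_7, d_7) = (m_1, d_1) = (25, 35), so from here the quotients repeat a_1, ..., a_6; the period length is 6.
Hence the expansion of sqrt(660) is a_0 = 25 followed by the repeating block 1, 2, 4, 2, 1, 50 (period 6).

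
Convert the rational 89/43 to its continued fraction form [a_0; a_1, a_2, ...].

Run the Euclidean algorithm on 89 and 43; the successive quotients are the partial quotients a_0, a_1, ... (each step inverts the fractional part left over by the previous one):
  89 = 2*43 + 3, so a_0 = 2.
  43 = 14*3 + 1, so a_1 = 14.
  3 = 3*1 + 0, so a_2 = 3.
The remainder reaches 0 after 3 divisions, so the expansion has 3 partial quotients, read off in order.

[2; 14, 3]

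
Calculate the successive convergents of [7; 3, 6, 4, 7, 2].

Using the convergent recurrence p_i = a_i*p_{i-1} + p_{i-2}, q_i = a_i*q_{i-1} + q_{i-2} with p_{-2}=0, p_{-1}=1, q_{-2}=1, q_{-1}=0:
  i=0: a_0=7, p_0 = 7*1 + 0 = 7, q_0 = 7*0 + 1 = 1.
  i=1: a_1=3, p_1 = 3*7 + 1 = 22, q_1 = 3*1 + 0 = 3.
  i=2: a_2=6, p_2 = 6*22 + 7 = 139, q_2 = 6*3 + 1 = 19.
  i=3: a_3=4, p_3 = 4*139 + 22 = 578, q_3 = 4*19 + 3 = 79.
  i=4: a_4=7, p_4 = 7*578 + 139 = 4185, q_4 = 7*79 + 19 = 572.
  i=5: a_5=2, p_5 = 2*4185 + 578 = 8948, q_5 = 2*572 + 79 = 1223.

7/1, 22/3, 139/19, 578/79, 4185/572, 8948/1223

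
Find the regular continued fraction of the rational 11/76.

Run the Euclidean algorithm on 11 and 76; the successive quotients are the partial quotients a_0, a_1, ... (each step inverts the fractional part left over by the previous one):
  11 = 0*76 + 11, so a_0 = 0.
  76 = 6*11 + 10, so a_1 = 6.
  11 = 1*10 + 1, so a_2 = 1.
  10 = 10*1 + 0, so a_3 = 10.
The remainder reaches 0 after 4 divisions, so the expansion has 4 partial quotients, read off in order.

[0; 6, 1, 10]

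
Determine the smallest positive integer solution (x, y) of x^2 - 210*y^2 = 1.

(x, y) = (29, 2)

First expand sqrt(210) as a continued fraction. With x_i = (sqrt(210) + m_i)/d_i and (m_0, d_0) = (0, 1): a_0 = floor(sqrt(210)) = 14, since 14^2 = 196 <= 210 < 225 = 15^2.
Iterate m_{i+1} = d_i*a_i - m_i, d_{i+1} = (210 - m_{i+1}^2)/d_i, a_{i+1} = floor((a_0 + m_{i+1})/d_{i+1}):
  m_1 = 1*14 - 0 = 14, d_1 = (210 - 14^2)/1 = 14/1 = 14, a_1 = floor((14 + 14)/14) = 2.
  m_2 = 14*2 - 14 = 14, d_2 = (210 - 14^2)/14 = 14/14 = 1, a_2 = floor((14 + 14)/1) = 28.
  m_3 = 1*28 - 14 = 14, d_3 = (210 - 14^2)/1 = 14/1 = 14: (m_3, d_3) = (m_1, d_1) = (14, 14), so from here the quotients repeat a_1, a_2; the period length is 2.
So sqrt(210) = [14; (2, 28)] with period length k = 2.
k is even, so the fundamental solution of x^2 - 210y^2 = 1 is (p_{k-1}, q_{k-1}) = (p_1, q_1); compute convergents through index 1.
Convergents (p_i = a_i*p_{i-1} + p_{i-2}, q_i = a_i*q_{i-1} + q_{i-2} with p_{-2}=0, p_{-1}=1, q_{-2}=1, q_{-1}=0):
  i=0: a_0=14, p_0 = 14*1 + 0 = 14, q_0 = 14*0 + 1 = 1.
  i=1: a_1=2, p_1 = 2*14 + 1 = 29, q_1 = 2*1 + 0 = 2.
Check: 29^2 - 210*2^2 = 841 - 840 = 1, so (x, y) = (29, 2) solves the equation, and by the theorem it is the least positive solution.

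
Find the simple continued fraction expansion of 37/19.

Run the Euclidean algorithm on 37 and 19; the successive quotients are the partial quotients a_0, a_1, ... (each step inverts the fractional part left over by the previous one):
  37 = 1*19 + 18, so a_0 = 1.
  19 = 1*18 + 1, so a_1 = 1.
  18 = 18*1 + 0, so a_2 = 18.
The remainder reaches 0 after 3 divisions, so the expansion has 3 partial quotients, read off in order.

[1; 1, 18]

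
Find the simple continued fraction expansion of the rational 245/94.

[2; 1, 1, 1, 1, 5, 1, 2]

Run the Euclidean algorithm on 245 and 94; the successive quotients are the partial quotients a_0, a_1, ... (each step inverts the fractional part left over by the previous one):
  245 = 2*94 + 57, so a_0 = 2.
  94 = 1*57 + 37, so a_1 = 1.
  57 = 1*37 + 20, so a_2 = 1.
  37 = 1*20 + 17, so a_3 = 1.
  20 = 1*17 + 3, so a_4 = 1.
  17 = 5*3 + 2, so a_5 = 5.
  3 = 1*2 + 1, so a_6 = 1.
  2 = 2*1 + 0, so a_7 = 2.
The remainder reaches 0 after 8 divisions, so the expansion has 8 partial quotients, read off in order.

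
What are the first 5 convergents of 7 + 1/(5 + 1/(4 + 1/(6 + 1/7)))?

Using the convergent recurrence p_i = a_i*p_{i-1} + p_{i-2}, q_i = a_i*q_{i-1} + q_{i-2} with p_{-2}=0, p_{-1}=1, q_{-2}=1, q_{-1}=0:
  i=0: a_0=7, p_0 = 7*1 + 0 = 7, q_0 = 7*0 + 1 = 1.
  i=1: a_1=5, p_1 = 5*7 + 1 = 36, q_1 = 5*1 + 0 = 5.
  i=2: a_2=4, p_2 = 4*36 + 7 = 151, q_2 = 4*5 + 1 = 21.
  i=3: a_3=6, p_3 = 6*151 + 36 = 942, q_3 = 6*21 + 5 = 131.
  i=4: a_4=7, p_4 = 7*942 + 151 = 6745, q_4 = 7*131 + 21 = 938.

7/1, 36/5, 151/21, 942/131, 6745/938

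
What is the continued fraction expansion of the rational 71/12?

[5; 1, 11]

Run the Euclidean algorithm on 71 and 12; the successive quotients are the partial quotients a_0, a_1, ... (each step inverts the fractional part left over by the previous one):
  71 = 5*12 + 11, so a_0 = 5.
  12 = 1*11 + 1, so a_1 = 1.
  11 = 11*1 + 0, so a_2 = 11.
The remainder reaches 0 after 3 divisions, so the expansion has 3 partial quotients, read off in order.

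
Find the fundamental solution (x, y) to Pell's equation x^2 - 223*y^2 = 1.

(x, y) = (224, 15)

First expand sqrt(223) as a continued fraction. With x_i = (sqrt(223) + m_i)/d_i and (m_0, d_0) = (0, 1): a_0 = floor(sqrt(223)) = 14, since 14^2 = 196 <= 223 < 225 = 15^2.
Iterate m_{i+1} = d_i*a_i - m_i, d_{i+1} = (223 - m_{i+1}^2)/d_i, a_{i+1} = floor((a_0 + m_{i+1})/d_{i+1}):
  m_1 = 1*14 - 0 = 14, d_1 = (223 - 14^2)/1 = 27/1 = 27, a_1 = floor((14 + 14)/27) = 1.
  m_2 = 27*1 - 14 = 13, d_2 = (223 - 13^2)/27 = 54/27 = 2, a_2 = floor((14 + 13)/2) = 13.
  m_3 = 2*13 - 13 = 13, d_3 = (223 - 13^2)/2 = 54/2 = 27, a_3 = floor((14 + 13)/27) = 1.
  m_4 = 27*1 - 13 = 14, d_4 = (223 - 14^2)/27 = 27/27 = 1, a_4 = floor((14 + 14)/1) = 28.
  m_5 = 1*28 - 14 = 14, d_5 = (223 - 14^2)/1 = 27/1 = 27: (m_5, d_5) = (m_1, d_1) = (14, 27), so from here the quotients repeat a_1, ..., a_4; the period length is 4.
So sqrt(223) = [14; (1, 13, 1, 28)] with period length k = 4.
k is even, so the fundamental solution of x^2 - 223y^2 = 1 is (p_{k-1}, q_{k-1}) = (p_3, q_3); compute convergents through index 3.
Convergents (p_i = a_i*p_{i-1} + p_{i-2}, q_i = a_i*q_{i-1} + q_{i-2} with p_{-2}=0, p_{-1}=1, q_{-2}=1, q_{-1}=0):
  i=0: a_0=14, p_0 = 14*1 + 0 = 14, q_0 = 14*0 + 1 = 1.
  i=1: a_1=1, p_1 = 1*14 + 1 = 15, q_1 = 1*1 + 0 = 1.
  i=2: a_2=13, p_2 = 13*15 + 14 = 209, q_2 = 13*1 + 1 = 14.
  i=3: a_3=1, p_3 = 1*209 + 15 = 224, q_3 = 1*14 + 1 = 15.
Check: 224^2 - 223*15^2 = 50176 - 50175 = 1, so (x, y) = (224, 15) solves the equation, and by the theorem it is the least positive solution.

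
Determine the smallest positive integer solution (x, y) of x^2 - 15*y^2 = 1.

(x, y) = (4, 1)

First expand sqrt(15) as a continued fraction. With x_i = (sqrt(15) + m_i)/d_i and (m_0, d_0) = (0, 1): a_0 = floor(sqrt(15)) = 3, since 3^2 = 9 <= 15 < 16 = 4^2.
Iterate m_{i+1} = d_i*a_i - m_i, d_{i+1} = (15 - m_{i+1}^2)/d_i, a_{i+1} = floor((a_0 + m_{i+1})/d_{i+1}):
  m_1 = 1*3 - 0 = 3, d_1 = (15 - 3^2)/1 = 6/1 = 6, a_1 = floor((3 + 3)/6) = 1.
  m_2 = 6*1 - 3 = 3, d_2 = (15 - 3^2)/6 = 6/6 = 1, a_2 = floor((3 + 3)/1) = 6.
  m_3 = 1*6 - 3 = 3, d_3 = (15 - 3^2)/1 = 6/1 = 6: (m_3, d_3) = (m_1, d_1) = (3, 6), so from here the quotients repeat a_1, a_2; the period length is 2.
So sqrt(15) = [3; (1, 6)] with period length k = 2.
k is even, so the fundamental solution of x^2 - 15y^2 = 1 is (p_{k-1}, q_{k-1}) = (p_1, q_1); compute convergents through index 1.
Convergents (p_i = a_i*p_{i-1} + p_{i-2}, q_i = a_i*q_{i-1} + q_{i-2} with p_{-2}=0, p_{-1}=1, q_{-2}=1, q_{-1}=0):
  i=0: a_0=3, p_0 = 3*1 + 0 = 3, q_0 = 3*0 + 1 = 1.
  i=1: a_1=1, p_1 = 1*3 + 1 = 4, q_1 = 1*1 + 0 = 1.
Check: 4^2 - 15*1^2 = 16 - 15 = 1, so (x, y) = (4, 1) solves the equation, and by the theorem it is the least positive solution.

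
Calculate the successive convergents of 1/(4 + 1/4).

Using the convergent recurrence p_i = a_i*p_{i-1} + p_{i-2}, q_i = a_i*q_{i-1} + q_{i-2} with p_{-2}=0, p_{-1}=1, q_{-2}=1, q_{-1}=0:
  i=0: a_0=0, p_0 = 0*1 + 0 = 0, q_0 = 0*0 + 1 = 1.
  i=1: a_1=4, p_1 = 4*0 + 1 = 1, q_1 = 4*1 + 0 = 4.
  i=2: a_2=4, p_2 = 4*1 + 0 = 4, q_2 = 4*4 + 1 = 17.

0/1, 1/4, 4/17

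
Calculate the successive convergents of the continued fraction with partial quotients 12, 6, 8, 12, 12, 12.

Using the convergent recurrence p_i = a_i*p_{i-1} + p_{i-2}, q_i = a_i*q_{i-1} + q_{i-2} with p_{-2}=0, p_{-1}=1, q_{-2}=1, q_{-1}=0:
  i=0: a_0=12, p_0 = 12*1 + 0 = 12, q_0 = 12*0 + 1 = 1.
  i=1: a_1=6, p_1 = 6*12 + 1 = 73, q_1 = 6*1 + 0 = 6.
  i=2: a_2=8, p_2 = 8*73 + 12 = 596, q_2 = 8*6 + 1 = 49.
  i=3: a_3=12, p_3 = 12*596 + 73 = 7225, q_3 = 12*49 + 6 = 594.
  i=4: a_4=12, p_4 = 12*7225 + 596 = 87296, q_4 = 12*594 + 49 = 7177.
  i=5: a_5=12, p_5 = 12*87296 + 7225 = 1054777, q_5 = 12*7177 + 594 = 86718.

12/1, 73/6, 596/49, 7225/594, 87296/7177, 1054777/86718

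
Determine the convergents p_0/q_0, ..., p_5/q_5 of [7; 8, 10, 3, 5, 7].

Using the convergent recurrence p_i = a_i*p_{i-1} + p_{i-2}, q_i = a_i*q_{i-1} + q_{i-2} with p_{-2}=0, p_{-1}=1, q_{-2}=1, q_{-1}=0:
  i=0: a_0=7, p_0 = 7*1 + 0 = 7, q_0 = 7*0 + 1 = 1.
  i=1: a_1=8, p_1 = 8*7 + 1 = 57, q_1 = 8*1 + 0 = 8.
  i=2: a_2=10, p_2 = 10*57 + 7 = 577, q_2 = 10*8 + 1 = 81.
  i=3: a_3=3, p_3 = 3*577 + 57 = 1788, q_3 = 3*81 + 8 = 251.
  i=4: a_4=5, p_4 = 5*1788 + 577 = 9517, q_4 = 5*251 + 81 = 1336.
  i=5: a_5=7, p_5 = 7*9517 + 1788 = 68407, q_5 = 7*1336 + 251 = 9603.

7/1, 57/8, 577/81, 1788/251, 9517/1336, 68407/9603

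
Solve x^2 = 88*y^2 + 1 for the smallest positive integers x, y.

(x, y) = (197, 21)

First expand sqrt(88) as a continued fraction. With x_i = (sqrt(88) + m_i)/d_i and (m_0, d_0) = (0, 1): a_0 = floor(sqrt(88)) = 9, since 9^2 = 81 <= 88 < 100 = 10^2.
Iterate m_{i+1} = d_i*a_i - m_i, d_{i+1} = (88 - m_{i+1}^2)/d_i, a_{i+1} = floor((a_0 + m_{i+1})/d_{i+1}):
  m_1 = 1*9 - 0 = 9, d_1 = (88 - 9^2)/1 = 7/1 = 7, a_1 = floor((9 + 9)/7) = 2.
  m_2 = 7*2 - 9 = 5, d_2 = (88 - 5^2)/7 = 63/7 = 9, a_2 = floor((9 + 5)/9) = 1.
  m_3 = 9*1 - 5 = 4, d_3 = (88 - 4^2)/9 = 72/9 = 8, a_3 = floor((9 + 4)/8) = 1.
  m_4 = 8*1 - 4 = 4, d_4 = (88 - 4^2)/8 = 72/8 = 9, a_4 = floor((9 + 4)/9) = 1.
  m_5 = 9*1 - 4 = 5, d_5 = (88 - 5^2)/9 = 63/9 = 7, a_5 = floor((9 + 5)/7) = 2.
  m_6 = 7*2 - 5 = 9, d_6 = (88 - 9^2)/7 = 7/7 = 1, a_6 = floor((9 + 9)/1) = 18.
  m_7 = 1*18 - 9 = 9, d_7 = (88 - 9^2)/1 = 7/1 = 7: (m_7, d_7) = (m_1, d_1) = (9, 7), so from here the quotients repeat a_1, ..., a_6; the period length is 6.
So sqrt(88) = [9; (2, 1, 1, 1, 2, 18)] with period length k = 6.
k is even, so the fundamental solution of x^2 - 88y^2 = 1 is (p_{k-1}, q_{k-1}) = (p_5, q_5); compute convergents through index 5.
Convergents (p_i = a_i*p_{i-1} + p_{i-2}, q_i = a_i*q_{i-1} + q_{i-2} with p_{-2}=0, p_{-1}=1, q_{-2}=1, q_{-1}=0):
  i=0: a_0=9, p_0 = 9*1 + 0 = 9, q_0 = 9*0 + 1 = 1.
  i=1: a_1=2, p_1 = 2*9 + 1 = 19, q_1 = 2*1 + 0 = 2.
  i=2: a_2=1, p_2 = 1*19 + 9 = 28, q_2 = 1*2 + 1 = 3.
  i=3: a_3=1, p_3 = 1*28 + 19 = 47, q_3 = 1*3 + 2 = 5.
  i=4: a_4=1, p_4 = 1*47 + 28 = 75, q_4 = 1*5 + 3 = 8.
  i=5: a_5=2, p_5 = 2*75 + 47 = 197, q_5 = 2*8 + 5 = 21.
Check: 197^2 - 88*21^2 = 38809 - 38808 = 1, so (x, y) = (197, 21) solves the equation, and by the theorem it is the least positive solution.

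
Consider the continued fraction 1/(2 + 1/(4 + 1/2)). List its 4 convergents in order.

Using the convergent recurrence p_i = a_i*p_{i-1} + p_{i-2}, q_i = a_i*q_{i-1} + q_{i-2} with p_{-2}=0, p_{-1}=1, q_{-2}=1, q_{-1}=0:
  i=0: a_0=0, p_0 = 0*1 + 0 = 0, q_0 = 0*0 + 1 = 1.
  i=1: a_1=2, p_1 = 2*0 + 1 = 1, q_1 = 2*1 + 0 = 2.
  i=2: a_2=4, p_2 = 4*1 + 0 = 4, q_2 = 4*2 + 1 = 9.
  i=3: a_3=2, p_3 = 2*4 + 1 = 9, q_3 = 2*9 + 2 = 20.

0/1, 1/2, 4/9, 9/20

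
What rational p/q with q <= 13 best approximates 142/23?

37/6

Expand x = 142/23 as a continued fraction with the Euclidean algorithm:
  142 = 6*23 + 4, so a_0 = 6.
  23 = 5*4 + 3, so a_1 = 5.
  4 = 1*3 + 1, so a_2 = 1.
  3 = 3*1 + 0, so a_3 = 3.
so x = [6; 5, 1, 3].
Convergents (p_i = a_i*p_{i-1} + p_{i-2}, q_i = a_i*q_{i-1} + q_{i-2} with p_{-2}=0, p_{-1}=1, q_{-2}=1, q_{-1}=0), until the denominator exceeds 13:
  i=0: a_0=6, p_0 = 6*1 + 0 = 6, q_0 = 6*0 + 1 = 1.
  i=1: a_1=5, p_1 = 5*6 + 1 = 31, q_1 = 5*1 + 0 = 5.
  i=2: a_2=1, p_2 = 1*31 + 6 = 37, q_2 = 1*5 + 1 = 6.
  i=3: a_3=3, p_3 = 3*37 + 31 = 142, q_3 = 3*6 + 5 = 23.
q_3 = 23 > 13, so the last convergent with denominator <= 13 is p_2/q_2 = 37/6.
The closest fraction with denominator <= 13 is either p_2/q_2 or the intermediate fraction (k*p_2 + p_1)/(k*q_2 + q_1) with the largest k >= 1 whose denominator stays <= 13; these approach x as k grows, and every other convergent or intermediate fraction in range is farther away.
Largest k: floor((13 - q_1)/q_2) = floor((13 - 5)/6) = 1.
That gives (1*37 + 31)/(1*6 + 5) = 68/11.
Compare the errors: |x - 37/6| = |142*6 - 37*23|/(23*6) = 1/138, and |x - 68/11| = |142*11 - 68*23|/(23*11) = 2/253.
Cross-multiplying, 1*253 = 253 < 276 = 2*138, so 1/138 is smaller: the convergent 37/6 is closer to x than 68/11.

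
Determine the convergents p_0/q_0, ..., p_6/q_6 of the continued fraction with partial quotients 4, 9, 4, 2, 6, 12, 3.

4/1, 37/9, 152/37, 341/83, 2198/535, 26717/6503, 82349/20044

Using the convergent recurrence p_i = a_i*p_{i-1} + p_{i-2}, q_i = a_i*q_{i-1} + q_{i-2} with p_{-2}=0, p_{-1}=1, q_{-2}=1, q_{-1}=0:
  i=0: a_0=4, p_0 = 4*1 + 0 = 4, q_0 = 4*0 + 1 = 1.
  i=1: a_1=9, p_1 = 9*4 + 1 = 37, q_1 = 9*1 + 0 = 9.
  i=2: a_2=4, p_2 = 4*37 + 4 = 152, q_2 = 4*9 + 1 = 37.
  i=3: a_3=2, p_3 = 2*152 + 37 = 341, q_3 = 2*37 + 9 = 83.
  i=4: a_4=6, p_4 = 6*341 + 152 = 2198, q_4 = 6*83 + 37 = 535.
  i=5: a_5=12, p_5 = 12*2198 + 341 = 26717, q_5 = 12*535 + 83 = 6503.
  i=6: a_6=3, p_6 = 3*26717 + 2198 = 82349, q_6 = 3*6503 + 535 = 20044.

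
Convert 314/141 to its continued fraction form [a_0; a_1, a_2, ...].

Run the Euclidean algorithm on 314 and 141; the successive quotients are the partial quotients a_0, a_1, ... (each step inverts the fractional part left over by the previous one):
  314 = 2*141 + 32, so a_0 = 2.
  141 = 4*32 + 13, so a_1 = 4.
  32 = 2*13 + 6, so a_2 = 2.
  13 = 2*6 + 1, so a_3 = 2.
  6 = 6*1 + 0, so a_4 = 6.
The remainder reaches 0 after 5 divisions, so the expansion has 5 partial quotients, read off in order.

[2; 4, 2, 2, 6]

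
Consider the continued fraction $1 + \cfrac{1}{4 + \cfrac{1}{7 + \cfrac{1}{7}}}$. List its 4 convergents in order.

Using the convergent recurrence p_i = a_i*p_{i-1} + p_{i-2}, q_i = a_i*q_{i-1} + q_{i-2} with p_{-2}=0, p_{-1}=1, q_{-2}=1, q_{-1}=0:
  i=0: a_0=1, p_0 = 1*1 + 0 = 1, q_0 = 1*0 + 1 = 1.
  i=1: a_1=4, p_1 = 4*1 + 1 = 5, q_1 = 4*1 + 0 = 4.
  i=2: a_2=7, p_2 = 7*5 + 1 = 36, q_2 = 7*4 + 1 = 29.
  i=3: a_3=7, p_3 = 7*36 + 5 = 257, q_3 = 7*29 + 4 = 207.

1/1, 5/4, 36/29, 257/207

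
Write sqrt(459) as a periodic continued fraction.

Write x_i = (sqrt(459) + m_i)/d_i with (m_0, d_0) = (0, 1). a_0 = floor(sqrt(459)) = 21, since 21^2 = 441 <= 459 < 484 = 22^2.
Iterate m_{i+1} = d_i*a_i - m_i, d_{i+1} = (459 - m_{i+1}^2)/d_i, a_{i+1} = floor((a_0 + m_{i+1})/d_{i+1}):
  m_1 = 1*21 - 0 = 21, d_1 = (459 - 21^2)/1 = 18/1 = 18, a_1 = floor((21 + 21)/18) = 2.
  m_2 = 18*2 - 21 = 15, d_2 = (459 - 15^2)/18 = 234/18 = 13, a_2 = floor((21 + 15)/13) = 2.
  m_3 = 13*2 - 15 = 11, d_3 = (459 - 11^2)/13 = 338/13 = 26, a_3 = floor((21 + 11)/26) = 1.
  m_4 = 26*1 - 11 = 15, d_4 = (459 - 15^2)/26 = 234/26 = 9, a_4 = floor((21 + 15)/9) = 4.
  m_5 = 9*4 - 15 = 21, d_5 = (459 - 21^2)/9 = 18/9 = 2, a_5 = floor((21 + 21)/2) = 21.
  m_6 = 2*21 - 21 = 21, d_6 = (459 - 21^2)/2 = 18/2 = 9, a_6 = floor((21 + 21)/9) = 4.
  m_7 = 9*4 - 21 = 15, d_7 = (459 - 15^2)/9 = 234/9 = 26, a_7 = floor((21 + 15)/26) = 1.
  m_8 = 26*1 - 15 = 11, d_8 = (459 - 11^2)/26 = 338/26 = 13, a_8 = floor((21 + 11)/13) = 2.
  m_9 = 13*2 - 11 = 15, d_9 = (459 - 15^2)/13 = 234/13 = 18, a_9 = floor((21 + 15)/18) = 2.
  m_10 = 18*2 - 15 = 21, d_10 = (459 - 21^2)/18 = 18/18 = 1, a_10 = floor((21 + 21)/1) = 42.
  m_11 = 1*42 - 21 = 21, d_11 = (459 - 21^2)/1 = 18/1 = 18: (m_11, d_11) = (m_1, d_1) = (21, 18), so from here the quotients repeat a_1, ..., a_10; the period length is 10.
Hence the expansion of sqrt(459) is a_0 = 21 followed by the repeating block 2, 2, 1, 4, 21, 4, 1, 2, 2, 42 (period 10).

[21; (2, 2, 1, 4, 21, 4, 1, 2, 2, 42)]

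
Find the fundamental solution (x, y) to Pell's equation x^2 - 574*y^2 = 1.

(x, y) = (575, 24)

First expand sqrt(574) as a continued fraction. With x_i = (sqrt(574) + m_i)/d_i and (m_0, d_0) = (0, 1): a_0 = floor(sqrt(574)) = 23, since 23^2 = 529 <= 574 < 576 = 24^2.
Iterate m_{i+1} = d_i*a_i - m_i, d_{i+1} = (574 - m_{i+1}^2)/d_i, a_{i+1} = floor((a_0 + m_{i+1})/d_{i+1}):
  m_1 = 1*23 - 0 = 23, d_1 = (574 - 23^2)/1 = 45/1 = 45, a_1 = floor((23 + 23)/45) = 1.
  m_2 = 45*1 - 23 = 22, d_2 = (574 - 22^2)/45 = 90/45 = 2, a_2 = floor((23 + 22)/2) = 22.
  m_3 = 2*22 - 22 = 22, d_3 = (574 - 22^2)/2 = 90/2 = 45, a_3 = floor((23 + 22)/45) = 1.
  m_4 = 45*1 - 22 = 23, d_4 = (574 - 23^2)/45 = 45/45 = 1, a_4 = floor((23 + 23)/1) = 46.
  m_5 = 1*46 - 23 = 23, d_5 = (574 - 23^2)/1 = 45/1 = 45: (m_5, d_5) = (m_1, d_1) = (23, 45), so from here the quotients repeat a_1, ..., a_4; the period length is 4.
So sqrt(574) = [23; (1, 22, 1, 46)] with period length k = 4.
k is even, so the fundamental solution of x^2 - 574y^2 = 1 is (p_{k-1}, q_{k-1}) = (p_3, q_3); compute convergents through index 3.
Convergents (p_i = a_i*p_{i-1} + p_{i-2}, q_i = a_i*q_{i-1} + q_{i-2} with p_{-2}=0, p_{-1}=1, q_{-2}=1, q_{-1}=0):
  i=0: a_0=23, p_0 = 23*1 + 0 = 23, q_0 = 23*0 + 1 = 1.
  i=1: a_1=1, p_1 = 1*23 + 1 = 24, q_1 = 1*1 + 0 = 1.
  i=2: a_2=22, p_2 = 22*24 + 23 = 551, q_2 = 22*1 + 1 = 23.
  i=3: a_3=1, p_3 = 1*551 + 24 = 575, q_3 = 1*23 + 1 = 24.
Check: 575^2 - 574*24^2 = 330625 - 330624 = 1, so (x, y) = (575, 24) solves the equation, and by the theorem it is the least positive solution.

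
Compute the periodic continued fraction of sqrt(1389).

[37; (3, 1, 2, 2, 24, 2, 2, 1, 3, 74)]

Write x_i = (sqrt(1389) + m_i)/d_i with (m_0, d_0) = (0, 1). a_0 = floor(sqrt(1389)) = 37, since 37^2 = 1369 <= 1389 < 1444 = 38^2.
Iterate m_{i+1} = d_i*a_i - m_i, d_{i+1} = (1389 - m_{i+1}^2)/d_i, a_{i+1} = floor((a_0 + m_{i+1})/d_{i+1}):
  m_1 = 1*37 - 0 = 37, d_1 = (1389 - 37^2)/1 = 20/1 = 20, a_1 = floor((37 + 37)/20) = 3.
  m_2 = 20*3 - 37 = 23, d_2 = (1389 - 23^2)/20 = 860/20 = 43, a_2 = floor((37 + 23)/43) = 1.
  m_3 = 43*1 - 23 = 20, d_3 = (1389 - 20^2)/43 = 989/43 = 23, a_3 = floor((37 + 20)/23) = 2.
  m_4 = 23*2 - 20 = 26, d_4 = (1389 - 26^2)/23 = 713/23 = 31, a_4 = floor((37 + 26)/31) = 2.
  m_5 = 31*2 - 26 = 36, d_5 = (1389 - 36^2)/31 = 93/31 = 3, a_5 = floor((37 + 36)/3) = 24.
  m_6 = 3*24 - 36 = 36, d_6 = (1389 - 36^2)/3 = 93/3 = 31, a_6 = floor((37 + 36)/31) = 2.
  m_7 = 31*2 - 36 = 26, d_7 = (1389 - 26^2)/31 = 713/31 = 23, a_7 = floor((37 + 26)/23) = 2.
  m_8 = 23*2 - 26 = 20, d_8 = (1389 - 20^2)/23 = 989/23 = 43, a_8 = floor((37 + 20)/43) = 1.
  m_9 = 43*1 - 20 = 23, d_9 = (1389 - 23^2)/43 = 860/43 = 20, a_9 = floor((37 + 23)/20) = 3.
  m_10 = 20*3 - 23 = 37, d_10 = (1389 - 37^2)/20 = 20/20 = 1, a_10 = floor((37 + 37)/1) = 74.
  m_11 = 1*74 - 37 = 37, d_11 = (1389 - 37^2)/1 = 20/1 = 20: (m_11, d_11) = (m_1, d_1) = (37, 20), so from here the quotients repeat a_1, ..., a_10; the period length is 10.
Hence the expansion of sqrt(1389) is a_0 = 37 followed by the repeating block 3, 1, 2, 2, 24, 2, 2, 1, 3, 74 (period 10).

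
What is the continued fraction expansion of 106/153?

Run the Euclidean algorithm on 106 and 153; the successive quotients are the partial quotients a_0, a_1, ... (each step inverts the fractional part left over by the previous one):
  106 = 0*153 + 106, so a_0 = 0.
  153 = 1*106 + 47, so a_1 = 1.
  106 = 2*47 + 12, so a_2 = 2.
  47 = 3*12 + 11, so a_3 = 3.
  12 = 1*11 + 1, so a_4 = 1.
  11 = 11*1 + 0, so a_5 = 11.
The remainder reaches 0 after 6 divisions, so the expansion has 6 partial quotients, read off in order.

[0; 1, 2, 3, 1, 11]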